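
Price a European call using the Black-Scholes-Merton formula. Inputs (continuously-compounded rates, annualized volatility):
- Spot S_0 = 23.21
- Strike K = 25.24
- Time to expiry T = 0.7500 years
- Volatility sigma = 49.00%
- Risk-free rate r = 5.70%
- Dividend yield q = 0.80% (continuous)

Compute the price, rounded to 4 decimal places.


Answer: Price = 3.4379

Derivation:
d1 = (ln(S/K) + (r - q + 0.5*sigma^2) * T) / (sigma * sqrt(T)) = 0.10119108
d2 = d1 - sigma * sqrt(T) = -0.32316137
exp(-rT) = 0.95815090; exp(-qT) = 0.99401796
C = S_0 * exp(-qT) * N(d1) - K * exp(-rT) * N(d2)
N(d1) = 0.54030061; N(d2) = 0.37328652
C = 23.2100 * 0.99401796 * 0.54030061 - 25.2400 * 0.95815090 * 0.37328652 = 3.4379


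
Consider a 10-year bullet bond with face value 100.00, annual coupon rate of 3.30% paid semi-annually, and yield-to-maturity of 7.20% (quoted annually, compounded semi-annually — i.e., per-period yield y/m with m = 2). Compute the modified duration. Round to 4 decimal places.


Answer: Modified duration = 8.0032

Derivation:
Coupon per period c = face * coupon_rate / m = 1.650000
Periods per year m = 2; per-period yield y/m = 0.036000
Number of cashflows N = 20
Cashflows (t years, CF_t, discount factor 1/(1+y/m)^(m*t), PV):
  t = 0.5000: CF_t = 1.650000, DF = 0.965251, PV = 1.592664
  t = 1.0000: CF_t = 1.650000, DF = 0.931709, PV = 1.537321
  t = 1.5000: CF_t = 1.650000, DF = 0.899333, PV = 1.483900
  t = 2.0000: CF_t = 1.650000, DF = 0.868082, PV = 1.432336
  t = 2.5000: CF_t = 1.650000, DF = 0.837917, PV = 1.382564
  t = 3.0000: CF_t = 1.650000, DF = 0.808801, PV = 1.334521
  t = 3.5000: CF_t = 1.650000, DF = 0.780696, PV = 1.288148
  t = 4.0000: CF_t = 1.650000, DF = 0.753567, PV = 1.243386
  t = 4.5000: CF_t = 1.650000, DF = 0.727381, PV = 1.200179
  t = 5.0000: CF_t = 1.650000, DF = 0.702106, PV = 1.158474
  t = 5.5000: CF_t = 1.650000, DF = 0.677708, PV = 1.118218
  t = 6.0000: CF_t = 1.650000, DF = 0.654158, PV = 1.079361
  t = 6.5000: CF_t = 1.650000, DF = 0.631427, PV = 1.041855
  t = 7.0000: CF_t = 1.650000, DF = 0.609486, PV = 1.005651
  t = 7.5000: CF_t = 1.650000, DF = 0.588307, PV = 0.970706
  t = 8.0000: CF_t = 1.650000, DF = 0.567863, PV = 0.936975
  t = 8.5000: CF_t = 1.650000, DF = 0.548131, PV = 0.904416
  t = 9.0000: CF_t = 1.650000, DF = 0.529084, PV = 0.872988
  t = 9.5000: CF_t = 1.650000, DF = 0.510699, PV = 0.842653
  t = 10.0000: CF_t = 101.650000, DF = 0.492952, PV = 50.108601
Price P = sum_t PV_t = 72.534916
First compute Macaulay numerator sum_t t * PV_t:
  t * PV_t at t = 0.5000: 0.796332
  t * PV_t at t = 1.0000: 1.537321
  t * PV_t at t = 1.5000: 2.225850
  t * PV_t at t = 2.0000: 2.864672
  t * PV_t at t = 2.5000: 3.456409
  t * PV_t at t = 3.0000: 4.003563
  t * PV_t at t = 3.5000: 4.508517
  t * PV_t at t = 4.0000: 4.973543
  t * PV_t at t = 4.5000: 5.400807
  t * PV_t at t = 5.0000: 5.792371
  t * PV_t at t = 5.5000: 6.150201
  t * PV_t at t = 6.0000: 6.476168
  t * PV_t at t = 6.5000: 6.772055
  t * PV_t at t = 7.0000: 7.039558
  t * PV_t at t = 7.5000: 7.280293
  t * PV_t at t = 8.0000: 7.495797
  t * PV_t at t = 8.5000: 7.687534
  t * PV_t at t = 9.0000: 7.856893
  t * PV_t at t = 9.5000: 8.005200
  t * PV_t at t = 10.0000: 501.086007
Macaulay duration D = 601.409093 / 72.534916 = 8.291305
Modified duration = D / (1 + y/m) = 8.291305 / (1 + 0.036000) = 8.003190


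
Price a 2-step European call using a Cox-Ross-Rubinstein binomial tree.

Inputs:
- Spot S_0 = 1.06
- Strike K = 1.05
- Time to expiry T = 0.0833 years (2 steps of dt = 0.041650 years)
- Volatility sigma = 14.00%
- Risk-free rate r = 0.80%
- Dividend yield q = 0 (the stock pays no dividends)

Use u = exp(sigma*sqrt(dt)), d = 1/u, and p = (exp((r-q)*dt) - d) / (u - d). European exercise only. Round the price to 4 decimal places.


dt = T/N = 0.041650
u = exp(sigma*sqrt(dt)) = 1.028984; d = 1/u = 0.971833
p = (exp((r-q)*dt) - d) / (u - d) = 0.498689
Discount per step: exp(-r*dt) = 0.999667
Stock lattice S(k, i) with i counting down-moves:
  k=0: S(0,0) = 1.0600
  k=1: S(1,0) = 1.0907; S(1,1) = 1.0301
  k=2: S(2,0) = 1.1223; S(2,1) = 1.0600; S(2,2) = 1.0011
Terminal payoffs V(N, i) = max(S_T - K, 0):
  V(2,0) = 0.072336; V(2,1) = 0.010000; V(2,2) = 0.000000
Backward induction: V(k, i) = exp(-r*dt) * [p * V(k+1, i) + (1-p) * V(k+1, i+1)].
  V(1,0) = exp(-r*dt) * [p*0.072336 + (1-p)*0.010000] = 0.041073
  V(1,1) = exp(-r*dt) * [p*0.010000 + (1-p)*0.000000] = 0.004985
  V(0,0) = exp(-r*dt) * [p*0.041073 + (1-p)*0.004985] = 0.022974

Answer: Price = V(0,0) = 0.0230


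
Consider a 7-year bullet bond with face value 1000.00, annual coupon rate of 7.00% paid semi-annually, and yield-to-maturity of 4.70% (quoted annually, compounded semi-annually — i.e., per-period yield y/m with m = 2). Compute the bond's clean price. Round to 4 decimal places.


Coupon per period c = face * coupon_rate / m = 35.000000
Periods per year m = 2; per-period yield y/m = 0.023500
Number of cashflows N = 14
Cashflows (t years, CF_t, discount factor 1/(1+y/m)^(m*t), PV):
  t = 0.5000: CF_t = 35.000000, DF = 0.977040, PV = 34.196385
  t = 1.0000: CF_t = 35.000000, DF = 0.954606, PV = 33.411221
  t = 1.5000: CF_t = 35.000000, DF = 0.932688, PV = 32.644085
  t = 2.0000: CF_t = 35.000000, DF = 0.911273, PV = 31.894563
  t = 2.5000: CF_t = 35.000000, DF = 0.890350, PV = 31.162250
  t = 3.0000: CF_t = 35.000000, DF = 0.869907, PV = 30.446751
  t = 3.5000: CF_t = 35.000000, DF = 0.849934, PV = 29.747681
  t = 4.0000: CF_t = 35.000000, DF = 0.830419, PV = 29.064661
  t = 4.5000: CF_t = 35.000000, DF = 0.811352, PV = 28.397324
  t = 5.0000: CF_t = 35.000000, DF = 0.792723, PV = 27.745310
  t = 5.5000: CF_t = 35.000000, DF = 0.774522, PV = 27.108265
  t = 6.0000: CF_t = 35.000000, DF = 0.756739, PV = 26.485848
  t = 6.5000: CF_t = 35.000000, DF = 0.739363, PV = 25.877721
  t = 7.0000: CF_t = 1035.000000, DF = 0.722387, PV = 747.670924
Price P = sum_t PV_t = 1135.852991

Answer: Price = 1135.8530


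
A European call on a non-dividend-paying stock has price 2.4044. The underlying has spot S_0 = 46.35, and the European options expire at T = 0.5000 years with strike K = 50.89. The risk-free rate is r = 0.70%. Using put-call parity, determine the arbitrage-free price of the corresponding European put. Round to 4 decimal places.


Put-call parity: C - P = S_0 * exp(-qT) - K * exp(-rT).
S_0 * exp(-qT) = 46.3500 * 1.00000000 = 46.35000000
K * exp(-rT) = 50.8900 * 0.99650612 = 50.71219634
P = C - S*exp(-qT) + K*exp(-rT)
P = 2.4044 - 46.35000000 + 50.71219634 = 6.7666

Answer: Put price = 6.7666


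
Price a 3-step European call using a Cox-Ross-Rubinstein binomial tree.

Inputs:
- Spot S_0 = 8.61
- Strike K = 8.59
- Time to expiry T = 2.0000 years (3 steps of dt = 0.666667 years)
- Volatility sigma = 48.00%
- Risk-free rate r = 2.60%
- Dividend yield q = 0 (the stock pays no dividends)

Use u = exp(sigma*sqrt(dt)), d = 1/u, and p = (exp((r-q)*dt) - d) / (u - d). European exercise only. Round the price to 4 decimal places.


dt = T/N = 0.666667
u = exp(sigma*sqrt(dt)) = 1.479817; d = 1/u = 0.675759
p = (exp((r-q)*dt) - d) / (u - d) = 0.425001
Discount per step: exp(-r*dt) = 0.982816
Stock lattice S(k, i) with i counting down-moves:
  k=0: S(0,0) = 8.6100
  k=1: S(1,0) = 12.7412; S(1,1) = 5.8183
  k=2: S(2,0) = 18.8547; S(2,1) = 8.6100; S(2,2) = 3.9318
  k=3: S(3,0) = 27.9015; S(3,1) = 12.7412; S(3,2) = 5.8183; S(3,3) = 2.6569
Terminal payoffs V(N, i) = max(S_T - K, 0):
  V(3,0) = 19.311471; V(3,1) = 4.151223; V(3,2) = 0.000000; V(3,3) = 0.000000
Backward induction: V(k, i) = exp(-r*dt) * [p * V(k+1, i) + (1-p) * V(k+1, i+1)].
  V(2,0) = exp(-r*dt) * [p*19.311471 + (1-p)*4.151223] = 10.412288
  V(2,1) = exp(-r*dt) * [p*4.151223 + (1-p)*0.000000] = 1.733956
  V(2,2) = exp(-r*dt) * [p*0.000000 + (1-p)*0.000000] = 0.000000
  V(1,0) = exp(-r*dt) * [p*10.412288 + (1-p)*1.733956] = 5.329078
  V(1,1) = exp(-r*dt) * [p*1.733956 + (1-p)*0.000000] = 0.724269
  V(0,0) = exp(-r*dt) * [p*5.329078 + (1-p)*0.724269] = 2.635241

Answer: Price = V(0,0) = 2.6352


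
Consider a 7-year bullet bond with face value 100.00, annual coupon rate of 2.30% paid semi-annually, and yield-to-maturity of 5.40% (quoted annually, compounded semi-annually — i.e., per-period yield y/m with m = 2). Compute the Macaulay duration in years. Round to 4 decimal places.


Coupon per period c = face * coupon_rate / m = 1.150000
Periods per year m = 2; per-period yield y/m = 0.027000
Number of cashflows N = 14
Cashflows (t years, CF_t, discount factor 1/(1+y/m)^(m*t), PV):
  t = 0.5000: CF_t = 1.150000, DF = 0.973710, PV = 1.119766
  t = 1.0000: CF_t = 1.150000, DF = 0.948111, PV = 1.090327
  t = 1.5000: CF_t = 1.150000, DF = 0.923185, PV = 1.061663
  t = 2.0000: CF_t = 1.150000, DF = 0.898914, PV = 1.033751
  t = 2.5000: CF_t = 1.150000, DF = 0.875282, PV = 1.006574
  t = 3.0000: CF_t = 1.150000, DF = 0.852270, PV = 0.980111
  t = 3.5000: CF_t = 1.150000, DF = 0.829864, PV = 0.954344
  t = 4.0000: CF_t = 1.150000, DF = 0.808047, PV = 0.929254
  t = 4.5000: CF_t = 1.150000, DF = 0.786803, PV = 0.904823
  t = 5.0000: CF_t = 1.150000, DF = 0.766118, PV = 0.881035
  t = 5.5000: CF_t = 1.150000, DF = 0.745976, PV = 0.857873
  t = 6.0000: CF_t = 1.150000, DF = 0.726365, PV = 0.835319
  t = 6.5000: CF_t = 1.150000, DF = 0.707268, PV = 0.813359
  t = 7.0000: CF_t = 101.150000, DF = 0.688674, PV = 69.659392
Price P = sum_t PV_t = 82.127591
Macaulay numerator sum_t t * PV_t:
  t * PV_t at t = 0.5000: 0.559883
  t * PV_t at t = 1.0000: 1.090327
  t * PV_t at t = 1.5000: 1.592494
  t * PV_t at t = 2.0000: 2.067503
  t * PV_t at t = 2.5000: 2.516435
  t * PV_t at t = 3.0000: 2.940332
  t * PV_t at t = 3.5000: 3.340202
  t * PV_t at t = 4.0000: 3.717015
  t * PV_t at t = 4.5000: 4.071706
  t * PV_t at t = 5.0000: 4.405177
  t * PV_t at t = 5.5000: 4.718301
  t * PV_t at t = 6.0000: 5.011916
  t * PV_t at t = 6.5000: 5.286831
  t * PV_t at t = 7.0000: 487.615741
Macaulay duration D = (sum_t t * PV_t) / P = 528.933863 / 82.127591 = 6.440392

Answer: Macaulay duration = 6.4404 years


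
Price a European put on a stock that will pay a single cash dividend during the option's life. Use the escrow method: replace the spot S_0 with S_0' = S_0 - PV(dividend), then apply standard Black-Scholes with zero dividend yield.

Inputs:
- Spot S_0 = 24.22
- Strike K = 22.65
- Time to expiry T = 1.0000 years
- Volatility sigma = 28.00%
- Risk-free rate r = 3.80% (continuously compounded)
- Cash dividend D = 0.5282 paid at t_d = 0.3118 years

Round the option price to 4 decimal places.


Answer: Price = 1.6972

Derivation:
PV(D) = D * exp(-r * t_d) = 0.5282 * 0.98822152 = 0.52197860
S_0' = S_0 - PV(D) = 24.2200 - 0.52197860 = 23.69802140
d1 = (ln(S_0'/K) + (r + sigma^2/2)*T) / (sigma*sqrt(T)) = 0.43725610
d2 = d1 - sigma*sqrt(T) = 0.15725610
exp(-rT) = 0.96271294
N(-d1) = 0.33096282; N(-d2) = 0.43752151
P = K * exp(-rT) * N(-d2) - S_0' * N(-d1) = 22.6500 * 0.96271294 * 0.43752151 - 23.69802140 * 0.33096282 = 1.6972


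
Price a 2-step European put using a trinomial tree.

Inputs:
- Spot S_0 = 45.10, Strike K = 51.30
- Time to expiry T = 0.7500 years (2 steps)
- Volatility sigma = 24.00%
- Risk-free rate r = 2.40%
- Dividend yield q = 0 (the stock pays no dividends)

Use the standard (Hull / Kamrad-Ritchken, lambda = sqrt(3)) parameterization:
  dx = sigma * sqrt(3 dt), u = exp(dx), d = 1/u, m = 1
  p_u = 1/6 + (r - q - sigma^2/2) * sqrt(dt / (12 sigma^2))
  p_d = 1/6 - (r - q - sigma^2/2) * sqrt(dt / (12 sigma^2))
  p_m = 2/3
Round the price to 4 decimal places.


dt = T/N = 0.375000; dx = sigma*sqrt(3*dt) = 0.254558
u = exp(dx) = 1.289892; d = 1/u = 0.775259
p_u = 0.163131, p_m = 0.666667, p_d = 0.170202
Discount per step: exp(-r*dt) = 0.991040
Stock lattice S(k, j) with j the centered position index:
  k=0: S(0,+0) = 45.1000
  k=1: S(1,-1) = 34.9642; S(1,+0) = 45.1000; S(1,+1) = 58.1741
  k=2: S(2,-2) = 27.1063; S(2,-1) = 34.9642; S(2,+0) = 45.1000; S(2,+1) = 58.1741; S(2,+2) = 75.0383
Terminal payoffs V(N, j) = max(K - S_T, 0):
  V(2,-2) = 24.193722; V(2,-1) = 16.335831; V(2,+0) = 6.200000; V(2,+1) = 0.000000; V(2,+2) = 0.000000
Backward induction: V(k, j) = exp(-r*dt) * [p_u * V(k+1, j+1) + p_m * V(k+1, j) + p_d * V(k+1, j-1)]
  V(1,-1) = exp(-r*dt) * [p_u*6.200000 + p_m*16.335831 + p_d*24.193722] = 15.876260
  V(1,+0) = exp(-r*dt) * [p_u*0.000000 + p_m*6.200000 + p_d*16.335831] = 6.851783
  V(1,+1) = exp(-r*dt) * [p_u*0.000000 + p_m*0.000000 + p_d*6.200000] = 1.045799
  V(0,+0) = exp(-r*dt) * [p_u*1.045799 + p_m*6.851783 + p_d*15.876260] = 7.373967

Answer: Price = V(0,0) = 7.3740


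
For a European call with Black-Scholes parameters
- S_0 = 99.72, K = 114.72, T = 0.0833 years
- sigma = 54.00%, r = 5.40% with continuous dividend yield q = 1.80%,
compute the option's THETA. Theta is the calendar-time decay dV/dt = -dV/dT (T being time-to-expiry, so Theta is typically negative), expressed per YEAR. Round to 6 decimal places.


Answer: Theta = -27.606402

Derivation:
d1 = -0.8019342799; d2 = -0.9577876725
phi(d1) = 0.2892430827; exp(-qT) = 0.9985017235; exp(-rT) = 0.9955119017
Theta = -S*exp(-qT)*phi(d1)*sigma/(2*sqrt(T)) - r*K*exp(-rT)*N(d2) + q*S*exp(-qT)*N(d1)
N(d1) = 0.2112954877; N(d2) = 0.1690849183; sqrt(T) = 0.2886173938
Term 1 = -99.7200 * 0.9985017235 * 0.2892430827 * 0.5400 / (2 * 0.2886173938) = -26.9423413152
Term 2 = -0.0540 * 114.7200 * 0.9955119017 * 0.1690849183 = -1.0427596717
Term 3 = 0.0180 * 99.7200 * 0.9985017235 * 0.2112954877 = 0.3786987018
Theta = -26.9423413152 + (-1.0427596717) + (0.3786987018) = -27.606402


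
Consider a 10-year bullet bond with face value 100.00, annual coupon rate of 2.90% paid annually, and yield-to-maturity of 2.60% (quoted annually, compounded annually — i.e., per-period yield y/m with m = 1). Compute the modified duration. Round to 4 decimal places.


Coupon per period c = face * coupon_rate / m = 2.900000
Periods per year m = 1; per-period yield y/m = 0.026000
Number of cashflows N = 10
Cashflows (t years, CF_t, discount factor 1/(1+y/m)^(m*t), PV):
  t = 1.0000: CF_t = 2.900000, DF = 0.974659, PV = 2.826511
  t = 2.0000: CF_t = 2.900000, DF = 0.949960, PV = 2.754884
  t = 3.0000: CF_t = 2.900000, DF = 0.925887, PV = 2.685072
  t = 4.0000: CF_t = 2.900000, DF = 0.902424, PV = 2.617029
  t = 5.0000: CF_t = 2.900000, DF = 0.879555, PV = 2.550711
  t = 6.0000: CF_t = 2.900000, DF = 0.857266, PV = 2.486073
  t = 7.0000: CF_t = 2.900000, DF = 0.835542, PV = 2.423073
  t = 8.0000: CF_t = 2.900000, DF = 0.814369, PV = 2.361669
  t = 9.0000: CF_t = 2.900000, DF = 0.793732, PV = 2.301822
  t = 10.0000: CF_t = 102.900000, DF = 0.773618, PV = 79.605260
Price P = sum_t PV_t = 102.612104
First compute Macaulay numerator sum_t t * PV_t:
  t * PV_t at t = 1.0000: 2.826511
  t * PV_t at t = 2.0000: 5.509767
  t * PV_t at t = 3.0000: 8.055216
  t * PV_t at t = 4.0000: 10.468116
  t * PV_t at t = 5.0000: 12.753553
  t * PV_t at t = 6.0000: 14.916436
  t * PV_t at t = 7.0000: 16.961510
  t * PV_t at t = 8.0000: 18.893356
  t * PV_t at t = 9.0000: 20.716399
  t * PV_t at t = 10.0000: 796.052603
Macaulay duration D = 907.153468 / 102.612104 = 8.840609
Modified duration = D / (1 + y/m) = 8.840609 / (1 + 0.026000) = 8.616578

Answer: Modified duration = 8.6166


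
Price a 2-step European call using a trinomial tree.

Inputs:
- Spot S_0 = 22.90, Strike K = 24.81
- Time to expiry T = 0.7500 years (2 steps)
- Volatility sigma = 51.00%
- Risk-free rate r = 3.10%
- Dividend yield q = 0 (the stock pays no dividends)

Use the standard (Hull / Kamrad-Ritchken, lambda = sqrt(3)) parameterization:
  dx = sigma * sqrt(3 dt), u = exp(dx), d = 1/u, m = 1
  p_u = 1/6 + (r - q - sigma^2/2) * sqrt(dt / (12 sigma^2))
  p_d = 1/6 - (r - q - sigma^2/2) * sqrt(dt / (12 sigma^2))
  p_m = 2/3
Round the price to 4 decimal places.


Answer: Price = V(0,0) = 3.2351

Derivation:
dt = T/N = 0.375000; dx = sigma*sqrt(3*dt) = 0.540937
u = exp(dx) = 1.717615; d = 1/u = 0.582203
p_u = 0.132334, p_m = 0.666667, p_d = 0.200999
Discount per step: exp(-r*dt) = 0.988442
Stock lattice S(k, j) with j the centered position index:
  k=0: S(0,+0) = 22.9000
  k=1: S(1,-1) = 13.3324; S(1,+0) = 22.9000; S(1,+1) = 39.3334
  k=2: S(2,-2) = 7.7622; S(2,-1) = 13.3324; S(2,+0) = 22.9000; S(2,+1) = 39.3334; S(2,+2) = 67.5596
Terminal payoffs V(N, j) = max(S_T - K, 0):
  V(2,-2) = 0.000000; V(2,-1) = 0.000000; V(2,+0) = 0.000000; V(2,+1) = 14.523383; V(2,+2) = 42.749608
Backward induction: V(k, j) = exp(-r*dt) * [p_u * V(k+1, j+1) + p_m * V(k+1, j) + p_d * V(k+1, j-1)]
  V(1,-1) = exp(-r*dt) * [p_u*0.000000 + p_m*0.000000 + p_d*0.000000] = 0.000000
  V(1,+0) = exp(-r*dt) * [p_u*14.523383 + p_m*0.000000 + p_d*0.000000] = 1.899722
  V(1,+1) = exp(-r*dt) * [p_u*42.749608 + p_m*14.523383 + p_d*0.000000] = 15.162187
  V(0,+0) = exp(-r*dt) * [p_u*15.162187 + p_m*1.899722 + p_d*0.000000] = 3.235124


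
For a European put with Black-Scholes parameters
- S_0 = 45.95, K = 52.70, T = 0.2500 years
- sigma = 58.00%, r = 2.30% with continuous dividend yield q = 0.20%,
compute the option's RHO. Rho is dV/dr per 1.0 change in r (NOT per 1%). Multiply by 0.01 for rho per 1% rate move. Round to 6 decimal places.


d1 = -0.3095227819; d2 = -0.5995227819
phi(d1) = 0.3802825654; exp(-qT) = 0.9995001250; exp(-rT) = 0.9942664996
N(-d2) = 0.7255878387
Rho = -K*T*exp(-rT)*N(-d2) = -52.7000 * 0.2500 * 0.9942664996 * 0.7255878387 = -9.504810

Answer: Rho = -9.504810


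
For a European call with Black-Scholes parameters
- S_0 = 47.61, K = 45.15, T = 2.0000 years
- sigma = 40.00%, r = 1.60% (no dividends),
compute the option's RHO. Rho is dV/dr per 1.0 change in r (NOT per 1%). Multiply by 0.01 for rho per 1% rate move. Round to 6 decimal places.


d1 = 0.4331957879; d2 = -0.1324896371
phi(d1) = 0.3632122777; exp(-qT) = 1.0000000000; exp(-rT) = 0.9685065821
N(d2) = 0.4472985096
Rho = K*T*exp(-rT)*N(d2) = 45.1500 * 2.0000 * 0.9685065821 * 0.4472985096 = 39.119003

Answer: Rho = 39.119003


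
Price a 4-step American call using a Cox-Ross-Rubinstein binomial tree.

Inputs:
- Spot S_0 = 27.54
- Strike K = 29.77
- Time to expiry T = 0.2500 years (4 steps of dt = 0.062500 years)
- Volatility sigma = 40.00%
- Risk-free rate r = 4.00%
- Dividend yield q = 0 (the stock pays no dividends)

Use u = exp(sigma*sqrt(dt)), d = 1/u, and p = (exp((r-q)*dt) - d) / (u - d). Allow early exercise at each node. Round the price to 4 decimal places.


Answer: Price = V(0,0) = 1.5423

Derivation:
dt = T/N = 0.062500
u = exp(sigma*sqrt(dt)) = 1.105171; d = 1/u = 0.904837
p = (exp((r-q)*dt) - d) / (u - d) = 0.487516
Discount per step: exp(-r*dt) = 0.997503
Stock lattice S(k, i) with i counting down-moves:
  k=0: S(0,0) = 27.5400
  k=1: S(1,0) = 30.4364; S(1,1) = 24.9192
  k=2: S(2,0) = 33.6374; S(2,1) = 27.5400; S(2,2) = 22.5478
  k=3: S(3,0) = 37.1751; S(3,1) = 30.4364; S(3,2) = 24.9192; S(3,3) = 20.4021
  k=4: S(4,0) = 41.0849; S(4,1) = 33.6374; S(4,2) = 27.5400; S(4,3) = 22.5478; S(4,4) = 18.4606
Terminal payoffs V(N, i) = max(S_T - K, 0):
  V(4,0) = 11.314852; V(4,1) = 3.867432; V(4,2) = 0.000000; V(4,3) = 0.000000; V(4,4) = 0.000000
Backward induction: V(k, i) = exp(-r*dt) * [p * V(k+1, i) + (1-p) * V(k+1, i+1)]; then take max(V_cont, immediate exercise) for American.
  V(3,0) = exp(-r*dt) * [p*11.314852 + (1-p)*3.867432] = 7.479444; exercise = 7.405112; V(3,0) = max -> 7.479444
  V(3,1) = exp(-r*dt) * [p*3.867432 + (1-p)*0.000000] = 1.880726; exercise = 0.666407; V(3,1) = max -> 1.880726
  V(3,2) = exp(-r*dt) * [p*0.000000 + (1-p)*0.000000] = 0.000000; exercise = 0.000000; V(3,2) = max -> 0.000000
  V(3,3) = exp(-r*dt) * [p*0.000000 + (1-p)*0.000000] = 0.000000; exercise = 0.000000; V(3,3) = max -> 0.000000
  V(2,0) = exp(-r*dt) * [p*7.479444 + (1-p)*1.880726] = 4.598677; exercise = 3.867432; V(2,0) = max -> 4.598677
  V(2,1) = exp(-r*dt) * [p*1.880726 + (1-p)*0.000000] = 0.914594; exercise = 0.000000; V(2,1) = max -> 0.914594
  V(2,2) = exp(-r*dt) * [p*0.000000 + (1-p)*0.000000] = 0.000000; exercise = 0.000000; V(2,2) = max -> 0.000000
  V(1,0) = exp(-r*dt) * [p*4.598677 + (1-p)*0.914594] = 2.703874; exercise = 0.666407; V(1,0) = max -> 2.703874
  V(1,1) = exp(-r*dt) * [p*0.914594 + (1-p)*0.000000] = 0.444765; exercise = 0.000000; V(1,1) = max -> 0.444765
  V(0,0) = exp(-r*dt) * [p*2.703874 + (1-p)*0.444765] = 1.542256; exercise = 0.000000; V(0,0) = max -> 1.542256


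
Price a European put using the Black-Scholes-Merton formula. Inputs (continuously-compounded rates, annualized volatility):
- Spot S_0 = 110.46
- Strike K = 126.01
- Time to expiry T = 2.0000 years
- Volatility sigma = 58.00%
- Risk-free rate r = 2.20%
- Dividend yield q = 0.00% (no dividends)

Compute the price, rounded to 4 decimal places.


Answer: Price = 42.0302

Derivation:
d1 = (ln(S/K) + (r - q + 0.5*sigma^2) * T) / (sigma * sqrt(T)) = 0.30319300
d2 = d1 - sigma * sqrt(T) = -0.51705087
exp(-rT) = 0.95695396; exp(-qT) = 1.00000000
P = K * exp(-rT) * N(-d2) - S_0 * exp(-qT) * N(-d1)
N(-d1) = 0.38087139; N(-d2) = 0.69743968
P = 126.0100 * 0.95695396 * 0.69743968 - 110.4600 * 1.00000000 * 0.38087139 = 42.0302


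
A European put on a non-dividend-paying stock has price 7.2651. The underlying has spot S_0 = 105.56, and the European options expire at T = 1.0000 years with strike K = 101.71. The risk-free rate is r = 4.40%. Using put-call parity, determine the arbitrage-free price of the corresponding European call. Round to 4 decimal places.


Put-call parity: C - P = S_0 * exp(-qT) - K * exp(-rT).
S_0 * exp(-qT) = 105.5600 * 1.00000000 = 105.56000000
K * exp(-rT) = 101.7100 * 0.95695396 = 97.33178701
C = P + S*exp(-qT) - K*exp(-rT)
C = 7.2651 + 105.56000000 - 97.33178701 = 15.4933

Answer: Call price = 15.4933


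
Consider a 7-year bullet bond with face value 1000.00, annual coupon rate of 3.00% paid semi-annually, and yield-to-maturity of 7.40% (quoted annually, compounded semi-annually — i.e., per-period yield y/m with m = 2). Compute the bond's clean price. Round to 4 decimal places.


Answer: Price = 762.9402

Derivation:
Coupon per period c = face * coupon_rate / m = 15.000000
Periods per year m = 2; per-period yield y/m = 0.037000
Number of cashflows N = 14
Cashflows (t years, CF_t, discount factor 1/(1+y/m)^(m*t), PV):
  t = 0.5000: CF_t = 15.000000, DF = 0.964320, PV = 14.464802
  t = 1.0000: CF_t = 15.000000, DF = 0.929913, PV = 13.948700
  t = 1.5000: CF_t = 15.000000, DF = 0.896734, PV = 13.451013
  t = 2.0000: CF_t = 15.000000, DF = 0.864739, PV = 12.971083
  t = 2.5000: CF_t = 15.000000, DF = 0.833885, PV = 12.508277
  t = 3.0000: CF_t = 15.000000, DF = 0.804132, PV = 12.061983
  t = 3.5000: CF_t = 15.000000, DF = 0.775441, PV = 11.631614
  t = 4.0000: CF_t = 15.000000, DF = 0.747773, PV = 11.216599
  t = 4.5000: CF_t = 15.000000, DF = 0.721093, PV = 10.816393
  t = 5.0000: CF_t = 15.000000, DF = 0.695364, PV = 10.430466
  t = 5.5000: CF_t = 15.000000, DF = 0.670554, PV = 10.058308
  t = 6.0000: CF_t = 15.000000, DF = 0.646629, PV = 9.699429
  t = 6.5000: CF_t = 15.000000, DF = 0.623557, PV = 9.353355
  t = 7.0000: CF_t = 1015.000000, DF = 0.601309, PV = 610.328222
Price P = sum_t PV_t = 762.940245


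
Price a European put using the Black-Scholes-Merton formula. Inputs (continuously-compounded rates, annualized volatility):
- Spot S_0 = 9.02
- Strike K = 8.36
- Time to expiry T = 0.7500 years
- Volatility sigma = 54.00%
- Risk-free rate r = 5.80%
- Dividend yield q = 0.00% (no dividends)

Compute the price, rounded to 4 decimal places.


Answer: Price = 1.1159

Derivation:
d1 = (ln(S/K) + (r - q + 0.5*sigma^2) * T) / (sigma * sqrt(T)) = 0.48932768
d2 = d1 - sigma * sqrt(T) = 0.02167396
exp(-rT) = 0.95743255; exp(-qT) = 1.00000000
P = K * exp(-rT) * N(-d2) - S_0 * exp(-qT) * N(-d1)
N(-d1) = 0.31230487; N(-d2) = 0.49135402
P = 8.3600 * 0.95743255 * 0.49135402 - 9.0200 * 1.00000000 * 0.31230487 = 1.1159


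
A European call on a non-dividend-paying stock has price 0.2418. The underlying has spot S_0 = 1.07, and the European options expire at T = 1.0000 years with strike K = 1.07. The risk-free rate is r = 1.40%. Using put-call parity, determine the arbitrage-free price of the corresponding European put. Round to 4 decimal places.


Answer: Put price = 0.2269

Derivation:
Put-call parity: C - P = S_0 * exp(-qT) - K * exp(-rT).
S_0 * exp(-qT) = 1.0700 * 1.00000000 = 1.07000000
K * exp(-rT) = 1.0700 * 0.98609754 = 1.05512437
P = C - S*exp(-qT) + K*exp(-rT)
P = 0.2418 - 1.07000000 + 1.05512437 = 0.2269


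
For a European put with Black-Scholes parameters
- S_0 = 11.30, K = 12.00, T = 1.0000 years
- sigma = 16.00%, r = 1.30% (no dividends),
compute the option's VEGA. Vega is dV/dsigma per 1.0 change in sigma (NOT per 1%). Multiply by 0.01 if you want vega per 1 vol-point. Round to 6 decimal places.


d1 = -0.2143995254; d2 = -0.3743995254
phi(d1) = 0.3898777262; exp(-qT) = 1.0000000000; exp(-rT) = 0.9870841350
Vega = S * exp(-qT) * phi(d1) * sqrt(T) = 11.3000 * 1.0000000000 * 0.3898777262 * 1.0000000000 = 4.405618

Answer: Vega = 4.405618


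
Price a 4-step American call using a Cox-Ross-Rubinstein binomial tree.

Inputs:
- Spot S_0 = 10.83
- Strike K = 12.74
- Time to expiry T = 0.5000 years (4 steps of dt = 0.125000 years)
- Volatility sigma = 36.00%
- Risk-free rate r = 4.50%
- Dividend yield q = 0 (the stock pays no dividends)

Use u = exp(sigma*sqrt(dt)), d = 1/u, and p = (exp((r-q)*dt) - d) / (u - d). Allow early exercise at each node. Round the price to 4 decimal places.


Answer: Price = V(0,0) = 0.5873

Derivation:
dt = T/N = 0.125000
u = exp(sigma*sqrt(dt)) = 1.135734; d = 1/u = 0.880488
p = (exp((r-q)*dt) - d) / (u - d) = 0.490323
Discount per step: exp(-r*dt) = 0.994391
Stock lattice S(k, i) with i counting down-moves:
  k=0: S(0,0) = 10.8300
  k=1: S(1,0) = 12.3000; S(1,1) = 9.5357
  k=2: S(2,0) = 13.9695; S(2,1) = 10.8300; S(2,2) = 8.3961
  k=3: S(3,0) = 15.8657; S(3,1) = 12.3000; S(3,2) = 9.5357; S(3,3) = 7.3926
  k=4: S(4,0) = 18.0192; S(4,1) = 13.9695; S(4,2) = 10.8300; S(4,3) = 8.3961; S(4,4) = 6.5091
Terminal payoffs V(N, i) = max(S_T - K, 0):
  V(4,0) = 5.279184; V(4,1) = 1.229530; V(4,2) = 0.000000; V(4,3) = 0.000000; V(4,4) = 0.000000
Backward induction: V(k, i) = exp(-r*dt) * [p * V(k+1, i) + (1-p) * V(k+1, i+1)]; then take max(V_cont, immediate exercise) for American.
  V(3,0) = exp(-r*dt) * [p*5.279184 + (1-p)*1.229530] = 3.197132; exercise = 3.125671; V(3,0) = max -> 3.197132
  V(3,1) = exp(-r*dt) * [p*1.229530 + (1-p)*0.000000] = 0.599485; exercise = 0.000000; V(3,1) = max -> 0.599485
  V(3,2) = exp(-r*dt) * [p*0.000000 + (1-p)*0.000000] = 0.000000; exercise = 0.000000; V(3,2) = max -> 0.000000
  V(3,3) = exp(-r*dt) * [p*0.000000 + (1-p)*0.000000] = 0.000000; exercise = 0.000000; V(3,3) = max -> 0.000000
  V(2,0) = exp(-r*dt) * [p*3.197132 + (1-p)*0.599485] = 1.862663; exercise = 1.229530; V(2,0) = max -> 1.862663
  V(2,1) = exp(-r*dt) * [p*0.599485 + (1-p)*0.000000] = 0.292292; exercise = 0.000000; V(2,1) = max -> 0.292292
  V(2,2) = exp(-r*dt) * [p*0.000000 + (1-p)*0.000000] = 0.000000; exercise = 0.000000; V(2,2) = max -> 0.000000
  V(1,0) = exp(-r*dt) * [p*1.862663 + (1-p)*0.292292] = 1.056322; exercise = 0.000000; V(1,0) = max -> 1.056322
  V(1,1) = exp(-r*dt) * [p*0.292292 + (1-p)*0.000000] = 0.142514; exercise = 0.000000; V(1,1) = max -> 0.142514
  V(0,0) = exp(-r*dt) * [p*1.056322 + (1-p)*0.142514] = 0.587262; exercise = 0.000000; V(0,0) = max -> 0.587262


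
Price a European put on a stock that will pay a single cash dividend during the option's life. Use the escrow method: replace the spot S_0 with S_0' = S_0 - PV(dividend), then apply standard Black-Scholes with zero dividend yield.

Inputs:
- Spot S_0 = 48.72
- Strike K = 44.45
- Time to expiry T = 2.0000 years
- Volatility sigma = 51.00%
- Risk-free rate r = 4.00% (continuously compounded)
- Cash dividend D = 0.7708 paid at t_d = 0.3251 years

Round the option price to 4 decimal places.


Answer: Price = 9.3464

Derivation:
PV(D) = D * exp(-r * t_d) = 0.7708 * 0.98708019 = 0.76084141
S_0' = S_0 - PV(D) = 48.7200 - 0.76084141 = 47.95915859
d1 = (ln(S_0'/K) + (r + sigma^2/2)*T) / (sigma*sqrt(T)) = 0.57689490
d2 = d1 - sigma*sqrt(T) = -0.14435401
exp(-rT) = 0.92311635
N(-d1) = 0.28200523; N(-d2) = 0.55738954
P = K * exp(-rT) * N(-d2) - S_0' * N(-d1) = 44.4500 * 0.92311635 * 0.55738954 - 47.95915859 * 0.28200523 = 9.3464


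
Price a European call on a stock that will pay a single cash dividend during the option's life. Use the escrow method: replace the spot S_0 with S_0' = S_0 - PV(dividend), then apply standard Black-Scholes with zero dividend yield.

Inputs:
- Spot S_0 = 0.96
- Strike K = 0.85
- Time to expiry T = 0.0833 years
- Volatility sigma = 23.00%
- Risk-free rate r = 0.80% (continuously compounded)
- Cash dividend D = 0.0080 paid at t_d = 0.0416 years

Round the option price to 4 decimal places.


Answer: Price = 0.1036

Derivation:
PV(D) = D * exp(-r * t_d) = 0.0080 * 0.99966726 = 0.00799734
S_0' = S_0 - PV(D) = 0.9600 - 0.00799734 = 0.95200266
d1 = (ln(S_0'/K) + (r + sigma^2/2)*T) / (sigma*sqrt(T)) = 1.75049208
d2 = d1 - sigma*sqrt(T) = 1.68411008
exp(-rT) = 0.99933382
N(d1) = 0.95998328; N(d2) = 0.95391980
C = S_0' * N(d1) - K * exp(-rT) * N(d2) = 0.95200266 * 0.95998328 - 0.8500 * 0.99933382 * 0.95391980 = 0.1036


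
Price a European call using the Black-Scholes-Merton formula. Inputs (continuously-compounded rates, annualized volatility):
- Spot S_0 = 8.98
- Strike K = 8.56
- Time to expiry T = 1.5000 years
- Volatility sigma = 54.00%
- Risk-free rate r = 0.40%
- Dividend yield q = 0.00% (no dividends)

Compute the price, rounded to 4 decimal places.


d1 = (ln(S/K) + (r - q + 0.5*sigma^2) * T) / (sigma * sqrt(T)) = 0.41217910
d2 = d1 - sigma * sqrt(T) = -0.24918313
exp(-rT) = 0.99401796; exp(-qT) = 1.00000000
C = S_0 * exp(-qT) * N(d1) - K * exp(-rT) * N(d2)
N(d1) = 0.65989592; N(d2) = 0.40160957
C = 8.9800 * 1.00000000 * 0.65989592 - 8.5600 * 0.99401796 * 0.40160957 = 2.5087

Answer: Price = 2.5087


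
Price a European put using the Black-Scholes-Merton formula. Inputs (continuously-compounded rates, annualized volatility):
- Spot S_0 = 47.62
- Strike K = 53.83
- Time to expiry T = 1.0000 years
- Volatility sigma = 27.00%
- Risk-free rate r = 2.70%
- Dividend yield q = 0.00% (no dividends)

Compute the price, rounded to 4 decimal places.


d1 = (ln(S/K) + (r - q + 0.5*sigma^2) * T) / (sigma * sqrt(T)) = -0.21899293
d2 = d1 - sigma * sqrt(T) = -0.48899293
exp(-rT) = 0.97336124; exp(-qT) = 1.00000000
P = K * exp(-rT) * N(-d2) - S_0 * exp(-qT) * N(-d1)
N(-d1) = 0.58667222; N(-d2) = 0.68757665
P = 53.8300 * 0.97336124 * 0.68757665 - 47.6200 * 1.00000000 * 0.58667222 = 8.0890

Answer: Price = 8.0890


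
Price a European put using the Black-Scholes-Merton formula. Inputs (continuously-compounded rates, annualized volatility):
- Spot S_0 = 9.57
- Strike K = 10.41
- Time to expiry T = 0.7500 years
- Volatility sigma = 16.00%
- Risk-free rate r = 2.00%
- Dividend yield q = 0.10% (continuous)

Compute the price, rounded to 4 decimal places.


d1 = (ln(S/K) + (r - q + 0.5*sigma^2) * T) / (sigma * sqrt(T)) = -0.43505997
d2 = d1 - sigma * sqrt(T) = -0.57362403
exp(-rT) = 0.98511194; exp(-qT) = 0.99925028
P = K * exp(-rT) * N(-d2) - S_0 * exp(-qT) * N(-d1)
N(-d1) = 0.66824055; N(-d2) = 0.71688888
P = 10.4100 * 0.98511194 * 0.71688888 - 9.5700 * 0.99925028 * 0.66824055 = 0.9614

Answer: Price = 0.9614


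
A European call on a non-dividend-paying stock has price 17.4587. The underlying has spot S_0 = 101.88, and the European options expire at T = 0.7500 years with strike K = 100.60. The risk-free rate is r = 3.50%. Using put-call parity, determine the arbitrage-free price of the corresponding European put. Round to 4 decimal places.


Put-call parity: C - P = S_0 * exp(-qT) - K * exp(-rT).
S_0 * exp(-qT) = 101.8800 * 1.00000000 = 101.88000000
K * exp(-rT) = 100.6000 * 0.97409154 = 97.99360855
P = C - S*exp(-qT) + K*exp(-rT)
P = 17.4587 - 101.88000000 + 97.99360855 = 13.5723

Answer: Put price = 13.5723


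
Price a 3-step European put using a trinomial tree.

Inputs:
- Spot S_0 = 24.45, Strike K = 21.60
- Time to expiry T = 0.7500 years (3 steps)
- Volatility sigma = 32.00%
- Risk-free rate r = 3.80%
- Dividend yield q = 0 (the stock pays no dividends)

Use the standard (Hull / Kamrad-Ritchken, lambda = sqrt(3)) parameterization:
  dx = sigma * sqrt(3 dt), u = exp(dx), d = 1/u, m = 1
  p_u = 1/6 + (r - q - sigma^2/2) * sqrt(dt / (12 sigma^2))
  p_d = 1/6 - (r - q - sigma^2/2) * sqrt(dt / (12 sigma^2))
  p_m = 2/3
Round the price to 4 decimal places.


Answer: Price = V(0,0) = 1.2214

Derivation:
dt = T/N = 0.250000; dx = sigma*sqrt(3*dt) = 0.277128
u = exp(dx) = 1.319335; d = 1/u = 0.757957
p_u = 0.160713, p_m = 0.666667, p_d = 0.172621
Discount per step: exp(-r*dt) = 0.990545
Stock lattice S(k, j) with j the centered position index:
  k=0: S(0,+0) = 24.4500
  k=1: S(1,-1) = 18.5321; S(1,+0) = 24.4500; S(1,+1) = 32.2578
  k=2: S(2,-2) = 14.0465; S(2,-1) = 18.5321; S(2,+0) = 24.4500; S(2,+1) = 32.2578; S(2,+2) = 42.5588
  k=3: S(3,-3) = 10.6467; S(3,-2) = 14.0465; S(3,-1) = 18.5321; S(3,+0) = 24.4500; S(3,+1) = 32.2578; S(3,+2) = 42.5588; S(3,+3) = 56.1493
Terminal payoffs V(N, j) = max(K - S_T, 0):
  V(3,-3) = 10.953344; V(3,-2) = 7.553490; V(3,-1) = 3.067942; V(3,+0) = 0.000000; V(3,+1) = 0.000000; V(3,+2) = 0.000000; V(3,+3) = 0.000000
Backward induction: V(k, j) = exp(-r*dt) * [p_u * V(k+1, j+1) + p_m * V(k+1, j) + p_d * V(k+1, j-1)]
  V(2,-2) = exp(-r*dt) * [p_u*3.067942 + p_m*7.553490 + p_d*10.953344] = 7.349339
  V(2,-1) = exp(-r*dt) * [p_u*0.000000 + p_m*3.067942 + p_d*7.553490] = 3.317516
  V(2,+0) = exp(-r*dt) * [p_u*0.000000 + p_m*0.000000 + p_d*3.067942] = 0.524583
  V(2,+1) = exp(-r*dt) * [p_u*0.000000 + p_m*0.000000 + p_d*0.000000] = 0.000000
  V(2,+2) = exp(-r*dt) * [p_u*0.000000 + p_m*0.000000 + p_d*0.000000] = 0.000000
  V(1,-1) = exp(-r*dt) * [p_u*0.524583 + p_m*3.317516 + p_d*7.349339] = 3.530928
  V(1,+0) = exp(-r*dt) * [p_u*0.000000 + p_m*0.524583 + p_d*3.317516] = 0.913672
  V(1,+1) = exp(-r*dt) * [p_u*0.000000 + p_m*0.000000 + p_d*0.524583] = 0.089698
  V(0,+0) = exp(-r*dt) * [p_u*0.089698 + p_m*0.913672 + p_d*3.530928] = 1.221383


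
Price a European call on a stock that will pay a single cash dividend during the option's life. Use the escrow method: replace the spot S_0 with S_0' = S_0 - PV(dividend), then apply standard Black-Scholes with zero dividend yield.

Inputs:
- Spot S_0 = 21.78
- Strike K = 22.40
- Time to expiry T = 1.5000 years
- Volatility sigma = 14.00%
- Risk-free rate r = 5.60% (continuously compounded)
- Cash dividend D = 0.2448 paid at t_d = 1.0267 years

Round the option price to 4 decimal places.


Answer: Price = 1.9662

Derivation:
PV(D) = D * exp(-r * t_d) = 0.2448 * 0.94412642 = 0.23112215
S_0' = S_0 - PV(D) = 21.7800 - 0.23112215 = 21.54887785
d1 = (ln(S_0'/K) + (r + sigma^2/2)*T) / (sigma*sqrt(T)) = 0.34971006
d2 = d1 - sigma*sqrt(T) = 0.17824578
exp(-rT) = 0.91943126
N(d1) = 0.63672185; N(d2) = 0.57073502
C = S_0' * N(d1) - K * exp(-rT) * N(d2) = 21.54887785 * 0.63672185 - 22.4000 * 0.91943126 * 0.57073502 = 1.9662


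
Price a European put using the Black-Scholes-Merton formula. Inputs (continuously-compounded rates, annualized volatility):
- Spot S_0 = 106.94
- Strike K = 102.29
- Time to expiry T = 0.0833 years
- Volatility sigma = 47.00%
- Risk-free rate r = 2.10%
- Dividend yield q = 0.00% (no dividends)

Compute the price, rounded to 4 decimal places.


d1 = (ln(S/K) + (r - q + 0.5*sigma^2) * T) / (sigma * sqrt(T)) = 0.40844620
d2 = d1 - sigma * sqrt(T) = 0.27279602
exp(-rT) = 0.99825223; exp(-qT) = 1.00000000
P = K * exp(-rT) * N(-d2) - S_0 * exp(-qT) * N(-d1)
N(-d1) = 0.34147306; N(-d2) = 0.39250501
P = 102.2900 * 0.99825223 * 0.39250501 - 106.9400 * 1.00000000 * 0.34147306 = 3.5620

Answer: Price = 3.5620


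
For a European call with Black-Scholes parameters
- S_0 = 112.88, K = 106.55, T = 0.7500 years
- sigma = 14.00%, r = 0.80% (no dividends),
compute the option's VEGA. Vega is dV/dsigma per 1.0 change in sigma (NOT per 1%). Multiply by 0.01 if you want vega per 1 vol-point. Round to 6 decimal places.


d1 = 0.5861008291; d2 = 0.4648572725
phi(d1) = 0.3359826947; exp(-qT) = 1.0000000000; exp(-rT) = 0.9940179641
Vega = S * exp(-qT) * phi(d1) * sqrt(T) = 112.8800 * 1.0000000000 * 0.3359826947 * 0.8660254038 = 32.844643

Answer: Vega = 32.844643


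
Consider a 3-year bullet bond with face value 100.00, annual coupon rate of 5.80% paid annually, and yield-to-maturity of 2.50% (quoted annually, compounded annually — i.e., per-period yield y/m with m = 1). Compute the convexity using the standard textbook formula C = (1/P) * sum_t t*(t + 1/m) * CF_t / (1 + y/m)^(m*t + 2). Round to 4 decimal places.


Answer: Convexity = 10.6415

Derivation:
Coupon per period c = face * coupon_rate / m = 5.800000
Periods per year m = 1; per-period yield y/m = 0.025000
Number of cashflows N = 3
Cashflows (t years, CF_t, discount factor 1/(1+y/m)^(m*t), PV):
  t = 1.0000: CF_t = 5.800000, DF = 0.975610, PV = 5.658537
  t = 2.0000: CF_t = 5.800000, DF = 0.951814, PV = 5.520523
  t = 3.0000: CF_t = 105.800000, DF = 0.928599, PV = 98.245818
Price P = sum_t PV_t = 109.424878
Convexity numerator sum_t t*(t + 1/m) * CF_t / (1+y/m)^(m*t + 2):
  t = 1.0000: term = 10.771753
  t = 2.0000: term = 31.527082
  t = 3.0000: term = 1122.141404
Convexity = (1/P) * sum = 1164.440239 / 109.424878 = 10.641458


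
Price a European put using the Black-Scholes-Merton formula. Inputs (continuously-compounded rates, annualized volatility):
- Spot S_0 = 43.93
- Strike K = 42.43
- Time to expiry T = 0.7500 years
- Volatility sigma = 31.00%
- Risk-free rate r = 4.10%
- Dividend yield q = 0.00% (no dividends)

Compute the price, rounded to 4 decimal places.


d1 = (ln(S/K) + (r - q + 0.5*sigma^2) * T) / (sigma * sqrt(T)) = 0.37818044
d2 = d1 - sigma * sqrt(T) = 0.10971256
exp(-rT) = 0.96971797; exp(-qT) = 1.00000000
P = K * exp(-rT) * N(-d2) - S_0 * exp(-qT) * N(-d1)
N(-d1) = 0.35264828; N(-d2) = 0.45631867
P = 42.4300 * 0.96971797 * 0.45631867 - 43.9300 * 1.00000000 * 0.35264828 = 3.2835

Answer: Price = 3.2835


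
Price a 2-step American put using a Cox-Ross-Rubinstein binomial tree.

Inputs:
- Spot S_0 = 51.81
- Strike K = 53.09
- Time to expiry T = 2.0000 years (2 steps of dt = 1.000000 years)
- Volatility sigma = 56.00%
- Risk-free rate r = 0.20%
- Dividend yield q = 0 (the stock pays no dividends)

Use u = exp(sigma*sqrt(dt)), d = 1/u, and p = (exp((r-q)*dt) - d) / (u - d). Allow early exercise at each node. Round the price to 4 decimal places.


Answer: Price = V(0,0) = 15.1798

Derivation:
dt = T/N = 1.000000
u = exp(sigma*sqrt(dt)) = 1.750673; d = 1/u = 0.571209
p = (exp((r-q)*dt) - d) / (u - d) = 0.365245
Discount per step: exp(-r*dt) = 0.998002
Stock lattice S(k, i) with i counting down-moves:
  k=0: S(0,0) = 51.8100
  k=1: S(1,0) = 90.7023; S(1,1) = 29.5943
  k=2: S(2,0) = 158.7901; S(2,1) = 51.8100; S(2,2) = 16.9046
Terminal payoffs V(N, i) = max(K - S_T, 0):
  V(2,0) = 0.000000; V(2,1) = 1.280000; V(2,2) = 36.185444
Backward induction: V(k, i) = exp(-r*dt) * [p * V(k+1, i) + (1-p) * V(k+1, i+1)]; then take max(V_cont, immediate exercise) for American.
  V(1,0) = exp(-r*dt) * [p*0.000000 + (1-p)*1.280000] = 0.810863; exercise = 0.000000; V(1,0) = max -> 0.810863
  V(1,1) = exp(-r*dt) * [p*1.280000 + (1-p)*36.185444] = 23.389585; exercise = 23.495658; V(1,1) = max -> 23.495658
  V(0,0) = exp(-r*dt) * [p*0.810863 + (1-p)*23.495658] = 15.179764; exercise = 1.280000; V(0,0) = max -> 15.179764


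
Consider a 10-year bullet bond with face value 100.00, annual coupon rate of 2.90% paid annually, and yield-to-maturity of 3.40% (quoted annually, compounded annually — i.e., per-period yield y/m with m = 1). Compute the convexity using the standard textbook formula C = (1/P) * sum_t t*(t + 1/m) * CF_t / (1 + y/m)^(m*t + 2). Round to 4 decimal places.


Coupon per period c = face * coupon_rate / m = 2.900000
Periods per year m = 1; per-period yield y/m = 0.034000
Number of cashflows N = 10
Cashflows (t years, CF_t, discount factor 1/(1+y/m)^(m*t), PV):
  t = 1.0000: CF_t = 2.900000, DF = 0.967118, PV = 2.804642
  t = 2.0000: CF_t = 2.900000, DF = 0.935317, PV = 2.712420
  t = 3.0000: CF_t = 2.900000, DF = 0.904562, PV = 2.623230
  t = 4.0000: CF_t = 2.900000, DF = 0.874818, PV = 2.536973
  t = 5.0000: CF_t = 2.900000, DF = 0.846052, PV = 2.453552
  t = 6.0000: CF_t = 2.900000, DF = 0.818233, PV = 2.372874
  t = 7.0000: CF_t = 2.900000, DF = 0.791327, PV = 2.294850
  t = 8.0000: CF_t = 2.900000, DF = 0.765307, PV = 2.219390
  t = 9.0000: CF_t = 2.900000, DF = 0.740142, PV = 2.146412
  t = 10.0000: CF_t = 102.900000, DF = 0.715805, PV = 73.656315
Price P = sum_t PV_t = 95.820659
Convexity numerator sum_t t*(t + 1/m) * CF_t / (1+y/m)^(m*t + 2):
  t = 1.0000: term = 5.246460
  t = 2.0000: term = 15.221838
  t = 3.0000: term = 29.442627
  t = 4.0000: term = 47.457490
  t = 5.0000: term = 68.845488
  t = 6.0000: term = 93.214394
  t = 7.0000: term = 120.199089
  t = 8.0000: term = 149.460044
  t = 9.0000: term = 180.681872
  t = 10.0000: term = 7578.122037
Convexity = (1/P) * sum = 8287.891338 / 95.820659 = 86.493784

Answer: Convexity = 86.4938
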